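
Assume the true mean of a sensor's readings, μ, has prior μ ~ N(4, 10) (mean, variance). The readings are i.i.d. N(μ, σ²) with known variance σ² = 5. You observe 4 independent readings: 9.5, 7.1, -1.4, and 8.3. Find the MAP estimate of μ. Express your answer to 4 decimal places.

μ̂_MAP = 5.6667

n = 4; x̄ = (9.5 + 7.1 + (-1.4) + 8.3)/4 = 23.5/4 = 5.875.
For a Normal prior and Normal likelihood with known variance, the posterior is Normal; its mode equals its mean, the precision-weighted average.
Prior precision 1/σ₀² = 1/10 = 0.1; data precision n/σ² = 4/5 = 0.8.
μ̂ = (0.1·4 + 0.8·5.875) / (0.1 + 0.8) = 5.1/0.9 = 17/3 ≈ 5.6667.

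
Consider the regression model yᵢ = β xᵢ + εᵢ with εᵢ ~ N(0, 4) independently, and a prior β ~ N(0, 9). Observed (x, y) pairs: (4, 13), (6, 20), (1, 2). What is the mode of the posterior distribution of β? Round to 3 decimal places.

log p(β | y) = −Σ(yᵢ − βxᵢ)²/(2·4) − β²/(2·9) + const.
Setting the derivative to zero: Σxᵢ(yᵢ − βxᵢ)/4 − β/9 = 0, so β = Σxᵢyᵢ / (Σxᵢ² + σ²/τ²).
Σxᵢyᵢ = 4·13 + 6·20 + 1·2 = 174; Σxᵢ² = 53; σ²/τ² = 4/9.
β̂_MAP = 174 / (53 + 4/9) = 174/(481/9) = 1566/481 ≈ 3.256.

β̂_MAP = 3.256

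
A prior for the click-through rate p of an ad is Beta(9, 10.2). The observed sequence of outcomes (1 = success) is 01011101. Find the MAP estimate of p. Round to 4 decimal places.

p̂_MAP = 0.5159

Prior: Beta(9, 10.2).
Data: 5 successes in 8 trials (from the sequence). The binomial likelihood contributes p^5(1−p)^3, so the posterior is Beta(9+5, 10.2+3) = Beta(14, 13.2).
For Beta(a, b) with a, b > 1 the mode is (a−1)/(a+b−2) = 13/25.2 ≈ 0.5159.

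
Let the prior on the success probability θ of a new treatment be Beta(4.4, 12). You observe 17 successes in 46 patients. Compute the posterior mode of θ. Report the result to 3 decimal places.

θ̂_MAP = 0.338

Prior: Beta(4.4, 12).
Data: 17 successes in 46 trials. The binomial likelihood contributes θ^17(1−θ)^29, so the posterior is Beta(4.4+17, 12+29) = Beta(21.4, 41).
For Beta(a, b) with a, b > 1 the mode is (a−1)/(a+b−2) = 20.4/60.4 ≈ 0.338.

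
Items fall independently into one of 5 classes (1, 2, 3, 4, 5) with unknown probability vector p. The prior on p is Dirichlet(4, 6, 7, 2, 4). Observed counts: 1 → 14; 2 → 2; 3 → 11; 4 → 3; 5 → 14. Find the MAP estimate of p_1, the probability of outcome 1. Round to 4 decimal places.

MAP estimate: 0.2742

The posterior is Dirichlet(αᵢ + nᵢ) = Dirichlet(18, 8, 18, 5, 18).
For a Dirichlet(a₁,…,a_K) with all aᵢ > 1, the mode has j-th component (aⱼ − 1)/(Σaᵢ − K).
Here Σaᵢ = 67 and K = 5, so p_1 = (18 − 1)/(67 − 5) = 17/62 ≈ 0.2742.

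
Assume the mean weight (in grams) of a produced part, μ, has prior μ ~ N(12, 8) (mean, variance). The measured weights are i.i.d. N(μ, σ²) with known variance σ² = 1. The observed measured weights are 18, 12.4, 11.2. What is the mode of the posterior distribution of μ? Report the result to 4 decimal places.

n = 3; x̄ = (18 + 12.4 + 11.2)/3 = 41.6/3 = 208/15 ≈ 13.8667.
For a Normal prior and Normal likelihood with known variance, the posterior is Normal; its mode equals its mean, the precision-weighted average.
Prior precision 1/σ₀² = 1/8 = 0.125; data precision n/σ² = 3/1 = 3.
μ̂ = (0.125·12 + 3·(208/15)) / (0.125 + 3) = 43.1/3.125 = 13.7920.

μ̂_MAP = 13.7920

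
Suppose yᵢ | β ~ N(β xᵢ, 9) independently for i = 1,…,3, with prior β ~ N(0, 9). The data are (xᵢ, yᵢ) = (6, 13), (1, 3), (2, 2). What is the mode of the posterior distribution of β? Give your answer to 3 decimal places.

β̂_MAP = 2.024

log p(β | y) = −Σ(yᵢ − βxᵢ)²/(2·9) − β²/(2·9) + const.
Setting the derivative to zero: Σxᵢ(yᵢ − βxᵢ)/9 − β/9 = 0, so β = Σxᵢyᵢ / (Σxᵢ² + σ²/τ²).
Σxᵢyᵢ = 6·13 + 1·3 + 2·2 = 85; Σxᵢ² = 41; σ²/τ² = 1.
β̂_MAP = 85 / (41 + 1) = 85/42 ≈ 2.024.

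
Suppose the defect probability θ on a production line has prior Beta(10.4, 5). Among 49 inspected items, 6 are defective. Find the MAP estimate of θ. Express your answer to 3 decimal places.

Prior: Beta(10.4, 5).
Data: 6 successes in 49 trials. The binomial likelihood contributes θ^6(1−θ)^43, so the posterior is Beta(10.4+6, 5+43) = Beta(16.4, 48).
For Beta(a, b) with a, b > 1 the mode is (a−1)/(a+b−2) = 15.4/62.4 ≈ 0.247.

θ̂_MAP = 0.247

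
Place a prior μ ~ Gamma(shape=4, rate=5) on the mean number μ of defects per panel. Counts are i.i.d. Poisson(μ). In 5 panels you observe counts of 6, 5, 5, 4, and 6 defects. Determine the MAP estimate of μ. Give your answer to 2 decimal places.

μ̂_MAP = 2.90

Σxᵢ = 6+5+5+4+6 = 26, with n = 5.
Posterior ∝ μ^3e^(−5μ) · μ^26e^(−5μ) = μ^29e^(−10μ), i.e. Gamma(shape=30, rate=10).
The mode of a Gamma(a, b) with a ≥ 1 (shape–rate) is (a−1)/b = 29/10 ≈ 2.90.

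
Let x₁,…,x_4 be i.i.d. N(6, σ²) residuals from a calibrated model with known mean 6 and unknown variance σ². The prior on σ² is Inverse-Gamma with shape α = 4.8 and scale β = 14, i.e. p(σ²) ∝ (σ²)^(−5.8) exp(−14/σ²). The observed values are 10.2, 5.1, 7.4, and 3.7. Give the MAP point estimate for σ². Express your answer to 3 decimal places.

σ̂²_MAP = 3.442

Sum of squared deviations about the known mean: SS = (10.2−6)² + (5.1−6)² + (7.4−6)² + (3.7−6)² = 25.7.
The Normal likelihood contributes (σ²)^(−n/2) exp(−SS/(2σ²)), so the posterior is Inverse-Gamma(α + n/2, β + SS/2) = Inverse-Gamma(6.8, 26.85).
The mode of Inverse-Gamma(a, b) is b/(a+1) = 26.85/7.8 ≈ 3.442.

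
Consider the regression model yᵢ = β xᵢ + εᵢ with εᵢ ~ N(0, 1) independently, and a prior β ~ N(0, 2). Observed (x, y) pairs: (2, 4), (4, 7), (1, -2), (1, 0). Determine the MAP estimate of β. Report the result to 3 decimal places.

log p(β | y) = −Σ(yᵢ − βxᵢ)²/(2·1) − β²/(2·2) + const.
Setting the derivative to zero: Σxᵢ(yᵢ − βxᵢ)/1 − β/2 = 0, so β = Σxᵢyᵢ / (Σxᵢ² + σ²/τ²).
Σxᵢyᵢ = 2·4 + 4·7 + 1·(-2) + 1·0 = 34; Σxᵢ² = 22; σ²/τ² = 0.5.
β̂_MAP = 34 / (22 + 0.5) = 34/22.5 ≈ 1.511.

β̂_MAP = 1.511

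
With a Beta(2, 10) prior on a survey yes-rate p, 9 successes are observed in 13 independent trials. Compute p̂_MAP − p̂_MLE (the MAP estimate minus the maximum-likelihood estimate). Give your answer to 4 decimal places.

Posterior is Beta(11, 14); MAP = (11−1)/(25−2) = 10/23 ≈ 0.43478.
MLE ignores the prior: p̂_MLE = k/n = 9/13 ≈ 0.69231.
Difference = 10/23 − 9/13 = -77/299 ≈ -0.2575.

MAP − MLE = -0.2575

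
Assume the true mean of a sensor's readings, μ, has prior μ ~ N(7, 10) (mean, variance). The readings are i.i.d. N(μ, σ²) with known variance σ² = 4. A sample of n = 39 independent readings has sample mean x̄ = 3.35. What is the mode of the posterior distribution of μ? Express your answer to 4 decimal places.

n = 39, x̄ = 3.35.
For a Normal prior and Normal likelihood with known variance, the posterior is Normal; its mode equals its mean, the precision-weighted average.
Prior precision 1/σ₀² = 1/10 = 0.1; data precision n/σ² = 39/4 = 9.75.
μ̂ = (0.1·7 + 9.75·3.35) / (0.1 + 9.75) = 33.3625/9.85 = 2669/788 ≈ 3.3871.

μ̂_MAP = 3.3871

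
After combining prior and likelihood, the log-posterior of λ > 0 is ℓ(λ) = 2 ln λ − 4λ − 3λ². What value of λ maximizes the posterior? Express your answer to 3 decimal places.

λ̂_MAP = 0.333

ℓ'(λ) = 2/λ − 4 − 6λ. Setting this to zero and multiplying by λ: 6λ² + 4λ − 2 = 0.
λ = (−4 + √(4² + 4·6·2)) / (2·6) = (−4 + √64) / 12 = (−4 + 8)/12 = 1/3.
ℓ''(λ) = −2/λ² − 6 < 0, confirming a maximum.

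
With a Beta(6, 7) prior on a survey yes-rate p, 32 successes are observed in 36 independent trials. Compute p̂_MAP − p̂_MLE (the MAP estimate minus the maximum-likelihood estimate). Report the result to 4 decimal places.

Posterior is Beta(38, 11); MAP = (38−1)/(49−2) = 37/47 ≈ 0.78723.
MLE ignores the prior: p̂_MLE = k/n = 32/36 ≈ 0.88889.
Difference = 37/47 − 32/36 = -43/423 ≈ -0.1017.

MAP − MLE = -0.1017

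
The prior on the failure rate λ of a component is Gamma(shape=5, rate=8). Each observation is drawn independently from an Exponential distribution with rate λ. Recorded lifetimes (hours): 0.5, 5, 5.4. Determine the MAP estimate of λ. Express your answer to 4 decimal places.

λ̂_MAP = 0.3704

The Exponential(rate=λ) likelihood is ∝ λ^n e^(−λΣtᵢ). Here n = 3 and Σtᵢ = 0.5 + 5 + 5.4 = 10.9.
Posterior ∝ λ^4e^(−8λ) · λ^3e^(−10.9λ) = λ^7e^(−18.9λ), i.e. Gamma(8, 18.9).
Mode = (a−1)/b = 7/18.9 ≈ 0.3704.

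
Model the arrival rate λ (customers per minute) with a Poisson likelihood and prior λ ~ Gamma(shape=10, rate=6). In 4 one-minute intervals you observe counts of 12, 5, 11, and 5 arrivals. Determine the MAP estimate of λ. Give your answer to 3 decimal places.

Σxᵢ = 12+5+11+5 = 33, with n = 4.
Posterior ∝ λ^9e^(−6λ) · λ^33e^(−4λ) = λ^42e^(−10λ), i.e. Gamma(shape=43, rate=10).
The mode of a Gamma(a, b) with a ≥ 1 (shape–rate) is (a−1)/b = 42/10 ≈ 4.200.

λ̂_MAP = 4.200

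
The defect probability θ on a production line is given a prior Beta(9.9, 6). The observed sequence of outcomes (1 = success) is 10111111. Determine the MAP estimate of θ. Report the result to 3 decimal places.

Prior: Beta(9.9, 6).
Data: 7 successes in 8 trials (from the sequence). The binomial likelihood contributes θ^7(1−θ)^1, so the posterior is Beta(9.9+7, 6+1) = Beta(16.9, 7).
For Beta(a, b) with a, b > 1 the mode is (a−1)/(a+b−2) = 15.9/21.9 ≈ 0.726.

θ̂_MAP = 0.726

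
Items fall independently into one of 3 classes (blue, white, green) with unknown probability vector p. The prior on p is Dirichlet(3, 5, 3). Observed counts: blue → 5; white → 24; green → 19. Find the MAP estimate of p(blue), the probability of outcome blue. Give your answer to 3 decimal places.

The posterior is Dirichlet(αᵢ + nᵢ) = Dirichlet(8, 29, 22).
For a Dirichlet(a₁,…,a_K) with all aᵢ > 1, the mode has j-th component (aⱼ − 1)/(Σaᵢ − K).
Here Σaᵢ = 59 and K = 3, so p(blue) = (8 − 1)/(59 − 3) = 7/56 ≈ 0.125.

MAP estimate of p(blue) = 0.125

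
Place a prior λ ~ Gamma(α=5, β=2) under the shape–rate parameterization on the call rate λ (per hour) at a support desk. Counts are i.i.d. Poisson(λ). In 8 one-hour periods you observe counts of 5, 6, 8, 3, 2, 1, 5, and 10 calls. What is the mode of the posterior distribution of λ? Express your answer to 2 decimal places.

Σxᵢ = 5+6+8+3+2+1+5+10 = 40, with n = 8.
Posterior ∝ λ^4e^(−2λ) · λ^40e^(−8λ) = λ^44e^(−10λ), i.e. Gamma(shape=45, rate=10).
The mode of a Gamma(a, b) with a ≥ 1 (shape–rate) is (a−1)/b = 44/10 ≈ 4.40.

λ̂_MAP = 4.40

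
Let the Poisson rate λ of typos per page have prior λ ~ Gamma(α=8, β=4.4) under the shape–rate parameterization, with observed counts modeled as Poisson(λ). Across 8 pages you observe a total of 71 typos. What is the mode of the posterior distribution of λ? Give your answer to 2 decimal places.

Σxᵢ = 71, n = 8.
Posterior ∝ λ^7e^(−4.4λ) · λ^71e^(−8λ) = λ^78e^(−12.4λ), i.e. Gamma(shape=79, rate=12.4).
The mode of a Gamma(a, b) with a ≥ 1 (shape–rate) is (a−1)/b = 78/12.4 ≈ 6.29.

λ̂_MAP = 6.29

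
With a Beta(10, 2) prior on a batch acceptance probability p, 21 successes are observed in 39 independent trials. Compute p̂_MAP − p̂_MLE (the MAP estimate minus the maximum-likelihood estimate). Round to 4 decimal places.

MAP − MLE = 0.0738

Posterior is Beta(31, 20); MAP = (31−1)/(51−2) = 30/49 ≈ 0.61224.
MLE ignores the prior: p̂_MLE = k/n = 21/39 ≈ 0.53846.
Difference = 30/49 − 21/39 = 47/637 ≈ 0.0738.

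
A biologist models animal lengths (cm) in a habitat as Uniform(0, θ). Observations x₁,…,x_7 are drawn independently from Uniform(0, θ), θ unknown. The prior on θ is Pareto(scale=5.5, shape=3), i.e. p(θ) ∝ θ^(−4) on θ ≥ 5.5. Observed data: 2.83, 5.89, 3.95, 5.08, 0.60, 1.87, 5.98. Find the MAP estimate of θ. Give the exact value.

The Uniform(0, θ) likelihood is θ^(−n) for θ ≥ max(xᵢ), zero otherwise. Here max(xᵢ) = 5.98.
Posterior ∝ θ^(−4) · θ^(−7) = θ^(−11) on θ ≥ max(5.5, 5.98) = 5.98.
This density is strictly decreasing in θ, so the posterior mode lies at the lower boundary of the support.

θ̂_MAP = 5.98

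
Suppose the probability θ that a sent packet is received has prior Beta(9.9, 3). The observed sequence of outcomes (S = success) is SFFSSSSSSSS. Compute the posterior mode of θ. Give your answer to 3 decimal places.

Prior: Beta(9.9, 3).
Data: 9 successes in 11 trials (from the sequence). The binomial likelihood contributes θ^9(1−θ)^2, so the posterior is Beta(9.9+9, 3+2) = Beta(18.9, 5).
For Beta(a, b) with a, b > 1 the mode is (a−1)/(a+b−2) = 17.9/21.9 ≈ 0.817.

θ̂_MAP = 0.817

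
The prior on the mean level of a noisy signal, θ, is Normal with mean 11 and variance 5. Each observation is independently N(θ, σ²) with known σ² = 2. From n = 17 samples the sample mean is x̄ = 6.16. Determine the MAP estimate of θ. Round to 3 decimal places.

θ̂_MAP = 6.271

n = 17, x̄ = 6.16.
For a Normal prior and Normal likelihood with known variance, the posterior is Normal; its mode equals its mean, the precision-weighted average.
Prior precision 1/σ₀² = 1/5 = 0.2; data precision n/σ² = 17/2 = 8.5.
θ̂ = (0.2·11 + 8.5·6.16) / (0.2 + 8.5) = 54.56/8.7 = 2728/435 ≈ 6.271.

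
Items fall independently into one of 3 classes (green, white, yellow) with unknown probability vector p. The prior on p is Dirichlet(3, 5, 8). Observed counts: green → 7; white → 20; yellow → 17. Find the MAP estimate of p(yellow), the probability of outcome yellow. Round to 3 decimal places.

MAP estimate of p(yellow) = 0.421

The posterior is Dirichlet(αᵢ + nᵢ) = Dirichlet(10, 25, 25).
For a Dirichlet(a₁,…,a_K) with all aᵢ > 1, the mode has j-th component (aⱼ − 1)/(Σaᵢ − K).
Here Σaᵢ = 60 and K = 3, so p(yellow) = (25 − 1)/(60 − 3) = 24/57 ≈ 0.421.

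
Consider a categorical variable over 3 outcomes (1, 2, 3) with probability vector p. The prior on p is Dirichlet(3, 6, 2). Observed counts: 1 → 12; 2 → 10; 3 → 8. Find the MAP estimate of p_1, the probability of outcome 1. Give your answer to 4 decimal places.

MAP estimate: 0.3684

The posterior is Dirichlet(αᵢ + nᵢ) = Dirichlet(15, 16, 10).
For a Dirichlet(a₁,…,a_K) with all aᵢ > 1, the mode has j-th component (aⱼ − 1)/(Σaᵢ − K).
Here Σaᵢ = 41 and K = 3, so p_1 = (15 − 1)/(41 − 3) = 14/38 ≈ 0.3684.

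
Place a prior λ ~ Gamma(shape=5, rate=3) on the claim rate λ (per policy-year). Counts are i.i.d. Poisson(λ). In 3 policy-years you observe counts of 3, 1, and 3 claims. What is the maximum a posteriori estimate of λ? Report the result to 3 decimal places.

λ̂_MAP = 1.833

Σxᵢ = 3+1+3 = 7, with n = 3.
Posterior ∝ λ^4e^(−3λ) · λ^7e^(−3λ) = λ^11e^(−6λ), i.e. Gamma(shape=12, rate=6).
The mode of a Gamma(a, b) with a ≥ 1 (shape–rate) is (a−1)/b = 11/6 ≈ 1.833.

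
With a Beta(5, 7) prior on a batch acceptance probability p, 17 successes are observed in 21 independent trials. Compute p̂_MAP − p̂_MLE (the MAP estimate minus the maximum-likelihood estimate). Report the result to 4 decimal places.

MAP − MLE = -0.1321

Posterior is Beta(22, 11); MAP = (22−1)/(33−2) = 21/31 ≈ 0.67742.
MLE ignores the prior: p̂_MLE = k/n = 17/21 ≈ 0.80952.
Difference = 21/31 − 17/21 = -86/651 ≈ -0.1321.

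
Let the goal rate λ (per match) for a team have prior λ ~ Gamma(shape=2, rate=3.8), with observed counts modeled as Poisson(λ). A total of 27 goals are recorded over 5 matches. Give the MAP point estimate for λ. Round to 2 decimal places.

λ̂_MAP = 3.18

Σxᵢ = 27, n = 5.
Posterior ∝ λe^(−3.8λ) · λ^27e^(−5λ) = λ^28e^(−8.8λ), i.e. Gamma(shape=29, rate=8.8).
The mode of a Gamma(a, b) with a ≥ 1 (shape–rate) is (a−1)/b = 28/8.8 ≈ 3.18.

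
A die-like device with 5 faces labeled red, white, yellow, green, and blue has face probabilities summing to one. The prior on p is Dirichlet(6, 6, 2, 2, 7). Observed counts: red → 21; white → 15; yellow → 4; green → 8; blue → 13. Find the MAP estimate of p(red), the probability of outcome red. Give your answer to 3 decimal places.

MAP estimate of p(red) = 0.329

The posterior is Dirichlet(αᵢ + nᵢ) = Dirichlet(27, 21, 6, 10, 20).
For a Dirichlet(a₁,…,a_K) with all aᵢ > 1, the mode has j-th component (aⱼ − 1)/(Σaᵢ − K).
Here Σaᵢ = 84 and K = 5, so p(red) = (27 − 1)/(84 − 5) = 26/79 ≈ 0.329.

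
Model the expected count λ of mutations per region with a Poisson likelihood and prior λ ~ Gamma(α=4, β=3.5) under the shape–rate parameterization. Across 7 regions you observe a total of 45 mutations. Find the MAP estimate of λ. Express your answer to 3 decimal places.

Σxᵢ = 45, n = 7.
Posterior ∝ λ^3e^(−3.5λ) · λ^45e^(−7λ) = λ^48e^(−10.5λ), i.e. Gamma(shape=49, rate=10.5).
The mode of a Gamma(a, b) with a ≥ 1 (shape–rate) is (a−1)/b = 48/10.5 ≈ 4.571.

λ̂_MAP = 4.571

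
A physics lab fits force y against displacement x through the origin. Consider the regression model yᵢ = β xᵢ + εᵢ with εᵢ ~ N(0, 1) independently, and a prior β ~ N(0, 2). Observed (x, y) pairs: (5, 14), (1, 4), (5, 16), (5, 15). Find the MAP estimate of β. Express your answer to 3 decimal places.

β̂_MAP = 2.993

log p(β | y) = −Σ(yᵢ − βxᵢ)²/(2·1) − β²/(2·2) + const.
Setting the derivative to zero: Σxᵢ(yᵢ − βxᵢ)/1 − β/2 = 0, so β = Σxᵢyᵢ / (Σxᵢ² + σ²/τ²).
Σxᵢyᵢ = 5·14 + 1·4 + 5·16 + 5·15 = 229; Σxᵢ² = 76; σ²/τ² = 0.5.
β̂_MAP = 229 / (76 + 0.5) = 229/76.5 ≈ 2.993.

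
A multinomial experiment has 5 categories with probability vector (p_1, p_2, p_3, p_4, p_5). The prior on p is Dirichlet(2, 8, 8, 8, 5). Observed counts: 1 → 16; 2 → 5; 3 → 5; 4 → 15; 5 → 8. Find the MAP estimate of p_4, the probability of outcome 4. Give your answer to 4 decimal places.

MAP estimate: 0.2933

The posterior is Dirichlet(αᵢ + nᵢ) = Dirichlet(18, 13, 13, 23, 13).
For a Dirichlet(a₁,…,a_K) with all aᵢ > 1, the mode has j-th component (aⱼ − 1)/(Σaᵢ − K).
Here Σaᵢ = 80 and K = 5, so p_4 = (23 − 1)/(80 − 5) = 22/75 ≈ 0.2933.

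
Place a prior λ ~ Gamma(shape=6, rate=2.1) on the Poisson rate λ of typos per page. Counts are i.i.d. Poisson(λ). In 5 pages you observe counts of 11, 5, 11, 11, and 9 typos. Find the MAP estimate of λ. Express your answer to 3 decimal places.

λ̂_MAP = 7.324

Σxᵢ = 11+5+11+11+9 = 47, with n = 5.
Posterior ∝ λ^5e^(−2.1λ) · λ^47e^(−5λ) = λ^52e^(−7.1λ), i.e. Gamma(shape=53, rate=7.1).
The mode of a Gamma(a, b) with a ≥ 1 (shape–rate) is (a−1)/b = 52/7.1 ≈ 7.324.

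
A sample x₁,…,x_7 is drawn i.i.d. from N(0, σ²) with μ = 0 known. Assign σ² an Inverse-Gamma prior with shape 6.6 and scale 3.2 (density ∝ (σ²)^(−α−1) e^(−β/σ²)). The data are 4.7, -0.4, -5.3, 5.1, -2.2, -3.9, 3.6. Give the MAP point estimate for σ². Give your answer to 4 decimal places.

σ̂²_MAP = 5.2144

Sum of squared deviations about the known mean: SS = (4.7−0)² + (-0.4−0)² + (-5.3−0)² + (5.1−0)² + (-2.2−0)² + (-3.9−0)² + (3.6−0)² = 109.36.
The Normal likelihood contributes (σ²)^(−n/2) exp(−SS/(2σ²)), so the posterior is Inverse-Gamma(α + n/2, β + SS/2) = Inverse-Gamma(10.1, 57.88).
The mode of Inverse-Gamma(a, b) is b/(a+1) = 57.88/11.1 ≈ 5.2144.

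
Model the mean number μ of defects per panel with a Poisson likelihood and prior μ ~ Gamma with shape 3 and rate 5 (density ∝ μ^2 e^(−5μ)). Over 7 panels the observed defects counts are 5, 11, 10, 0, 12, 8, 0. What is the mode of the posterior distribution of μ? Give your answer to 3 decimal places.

Σxᵢ = 5+11+10+0+12+8+0 = 46, with n = 7.
Posterior ∝ μ^2e^(−5μ) · μ^46e^(−7μ) = μ^48e^(−12μ), i.e. Gamma(shape=49, rate=12).
The mode of a Gamma(a, b) with a ≥ 1 (shape–rate) is (a−1)/b = 48/12 ≈ 4.000.

μ̂_MAP = 4.000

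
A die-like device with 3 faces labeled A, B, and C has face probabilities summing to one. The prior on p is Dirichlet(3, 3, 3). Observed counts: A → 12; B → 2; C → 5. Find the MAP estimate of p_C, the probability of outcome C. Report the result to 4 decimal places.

The posterior is Dirichlet(αᵢ + nᵢ) = Dirichlet(15, 5, 8).
For a Dirichlet(a₁,…,a_K) with all aᵢ > 1, the mode has j-th component (aⱼ − 1)/(Σaᵢ − K).
Here Σaᵢ = 28 and K = 3, so p_C = (8 − 1)/(28 − 3) = 7/25 ≈ 0.2800.

MAP estimate of p_C = 0.2800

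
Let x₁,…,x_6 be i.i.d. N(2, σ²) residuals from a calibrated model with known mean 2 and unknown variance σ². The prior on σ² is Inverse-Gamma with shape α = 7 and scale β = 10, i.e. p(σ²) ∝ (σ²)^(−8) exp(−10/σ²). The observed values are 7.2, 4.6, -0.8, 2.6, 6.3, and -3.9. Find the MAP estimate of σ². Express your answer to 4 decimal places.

σ̂²_MAP = 5.2409

Sum of squared deviations about the known mean: SS = (7.2−2)² + (4.6−2)² + (-0.8−2)² + (2.6−2)² + (6.3−2)² + (-3.9−2)² = 95.3.
The Normal likelihood contributes (σ²)^(−n/2) exp(−SS/(2σ²)), so the posterior is Inverse-Gamma(α + n/2, β + SS/2) = Inverse-Gamma(10, 57.65).
The mode of Inverse-Gamma(a, b) is b/(a+1) = 57.65/11 ≈ 5.2409.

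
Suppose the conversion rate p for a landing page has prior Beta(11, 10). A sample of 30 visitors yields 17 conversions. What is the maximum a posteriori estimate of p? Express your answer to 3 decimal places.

p̂_MAP = 0.551

Prior: Beta(11, 10).
Data: 17 successes in 30 trials. The binomial likelihood contributes p^17(1−p)^13, so the posterior is Beta(11+17, 10+13) = Beta(28, 23).
For Beta(a, b) with a, b > 1 the mode is (a−1)/(a+b−2) = 27/49 ≈ 0.551.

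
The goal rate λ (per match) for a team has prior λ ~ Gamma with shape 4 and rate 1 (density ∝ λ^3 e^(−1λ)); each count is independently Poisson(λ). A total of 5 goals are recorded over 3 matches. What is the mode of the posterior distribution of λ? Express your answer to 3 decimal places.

λ̂_MAP = 2.000

Σxᵢ = 5, n = 3.
Posterior ∝ λ^3e^(−1λ) · λ^5e^(−3λ) = λ^8e^(−4λ), i.e. Gamma(shape=9, rate=4).
The mode of a Gamma(a, b) with a ≥ 1 (shape–rate) is (a−1)/b = 8/4 ≈ 2.000.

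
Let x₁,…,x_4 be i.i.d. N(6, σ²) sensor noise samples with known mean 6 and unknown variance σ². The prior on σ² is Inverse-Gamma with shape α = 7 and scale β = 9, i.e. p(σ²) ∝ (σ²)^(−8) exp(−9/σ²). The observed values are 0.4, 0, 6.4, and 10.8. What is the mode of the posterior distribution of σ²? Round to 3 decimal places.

σ̂²_MAP = 5.428

Sum of squared deviations about the known mean: SS = (0.4−6)² + (0−6)² + (6.4−6)² + (10.8−6)² = 90.56.
The Normal likelihood contributes (σ²)^(−n/2) exp(−SS/(2σ²)), so the posterior is Inverse-Gamma(α + n/2, β + SS/2) = Inverse-Gamma(9, 54.28).
The mode of Inverse-Gamma(a, b) is b/(a+1) = 54.28/10 ≈ 5.428.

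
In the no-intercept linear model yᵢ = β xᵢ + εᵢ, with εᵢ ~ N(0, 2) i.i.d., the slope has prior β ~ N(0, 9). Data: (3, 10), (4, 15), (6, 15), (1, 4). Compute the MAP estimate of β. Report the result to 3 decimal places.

β̂_MAP = 2.957

log p(β | y) = −Σ(yᵢ − βxᵢ)²/(2·2) − β²/(2·9) + const.
Setting the derivative to zero: Σxᵢ(yᵢ − βxᵢ)/2 − β/9 = 0, so β = Σxᵢyᵢ / (Σxᵢ² + σ²/τ²).
Σxᵢyᵢ = 3·10 + 4·15 + 6·15 + 1·4 = 184; Σxᵢ² = 62; σ²/τ² = 2/9.
β̂_MAP = 184 / (62 + 2/9) = 184/(560/9) = 207/70 ≈ 2.957.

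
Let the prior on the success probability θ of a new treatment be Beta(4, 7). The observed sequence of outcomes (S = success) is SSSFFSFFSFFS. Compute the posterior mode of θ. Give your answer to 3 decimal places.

Prior: Beta(4, 7).
Data: 6 successes in 12 trials (from the sequence). The binomial likelihood contributes θ^6(1−θ)^6, so the posterior is Beta(4+6, 7+6) = Beta(10, 13).
For Beta(a, b) with a, b > 1 the mode is (a−1)/(a+b−2) = 9/21 ≈ 0.429.

θ̂_MAP = 0.429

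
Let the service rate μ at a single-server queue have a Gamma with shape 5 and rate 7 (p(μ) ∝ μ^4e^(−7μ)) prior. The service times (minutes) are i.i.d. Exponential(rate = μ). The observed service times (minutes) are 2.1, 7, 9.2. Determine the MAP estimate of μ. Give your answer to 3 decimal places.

The Exponential(rate=μ) likelihood is ∝ μ^n e^(−μΣtᵢ). Here n = 3 and Σtᵢ = 2.1 + 7 + 9.2 = 18.3.
Posterior ∝ μ^4e^(−7μ) · μ^3e^(−18.3μ) = μ^7e^(−25.3μ), i.e. Gamma(8, 25.3).
Mode = (a−1)/b = 7/25.3 ≈ 0.277.

μ̂_MAP = 0.277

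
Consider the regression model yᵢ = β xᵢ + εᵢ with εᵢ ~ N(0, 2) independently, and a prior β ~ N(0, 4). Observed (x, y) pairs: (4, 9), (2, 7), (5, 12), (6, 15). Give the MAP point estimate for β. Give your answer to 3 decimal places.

log p(β | y) = −Σ(yᵢ − βxᵢ)²/(2·2) − β²/(2·4) + const.
Setting the derivative to zero: Σxᵢ(yᵢ − βxᵢ)/2 − β/4 = 0, so β = Σxᵢyᵢ / (Σxᵢ² + σ²/τ²).
Σxᵢyᵢ = 4·9 + 2·7 + 5·12 + 6·15 = 200; Σxᵢ² = 81; σ²/τ² = 0.5.
β̂_MAP = 200 / (81 + 0.5) = 200/81.5 ≈ 2.454.

β̂_MAP = 2.454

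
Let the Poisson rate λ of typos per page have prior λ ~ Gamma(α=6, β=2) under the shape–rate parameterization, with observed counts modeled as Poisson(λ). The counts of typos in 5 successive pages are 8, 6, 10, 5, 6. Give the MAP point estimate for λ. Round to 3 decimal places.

Σxᵢ = 8+6+10+5+6 = 35, with n = 5.
Posterior ∝ λ^5e^(−2λ) · λ^35e^(−5λ) = λ^40e^(−7λ), i.e. Gamma(shape=41, rate=7).
The mode of a Gamma(a, b) with a ≥ 1 (shape–rate) is (a−1)/b = 40/7 ≈ 5.714.

λ̂_MAP = 5.714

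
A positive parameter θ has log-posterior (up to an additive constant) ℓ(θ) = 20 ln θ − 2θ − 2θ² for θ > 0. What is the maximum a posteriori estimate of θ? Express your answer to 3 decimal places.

θ̂_MAP = 2.000

ℓ'(θ) = 20/θ − 2 − 4θ. Setting this to zero and multiplying by θ: 4θ² + 2θ − 20 = 0.
θ = (−2 + √(2² + 4·4·20)) / (2·4) = (−2 + √324) / 8 = (−2 + 18)/8 = 2.
ℓ''(θ) = −20/θ² − 4 < 0, confirming a maximum.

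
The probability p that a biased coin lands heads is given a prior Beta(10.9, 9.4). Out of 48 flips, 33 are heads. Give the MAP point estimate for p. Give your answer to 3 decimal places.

Prior: Beta(10.9, 9.4).
Data: 33 successes in 48 trials. The binomial likelihood contributes p^33(1−p)^15, so the posterior is Beta(10.9+33, 9.4+15) = Beta(43.9, 24.4).
For Beta(a, b) with a, b > 1 the mode is (a−1)/(a+b−2) = 42.9/66.3 ≈ 0.647.

p̂_MAP = 0.647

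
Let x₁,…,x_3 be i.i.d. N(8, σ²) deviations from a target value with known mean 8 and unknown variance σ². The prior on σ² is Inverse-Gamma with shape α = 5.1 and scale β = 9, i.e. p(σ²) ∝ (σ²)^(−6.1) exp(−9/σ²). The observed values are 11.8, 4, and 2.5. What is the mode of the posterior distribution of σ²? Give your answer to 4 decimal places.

σ̂²_MAP = 5.1770

Sum of squared deviations about the known mean: SS = (11.8−8)² + (4−8)² + (2.5−8)² = 60.69.
The Normal likelihood contributes (σ²)^(−n/2) exp(−SS/(2σ²)), so the posterior is Inverse-Gamma(α + n/2, β + SS/2) = Inverse-Gamma(6.6, 39.345).
The mode of Inverse-Gamma(a, b) is b/(a+1) = 39.345/7.6 ≈ 5.1770.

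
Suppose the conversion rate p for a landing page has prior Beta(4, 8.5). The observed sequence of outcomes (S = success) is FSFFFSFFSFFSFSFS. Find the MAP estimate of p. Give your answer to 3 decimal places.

Prior: Beta(4, 8.5).
Data: 6 successes in 16 trials (from the sequence). The binomial likelihood contributes p^6(1−p)^10, so the posterior is Beta(4+6, 8.5+10) = Beta(10, 18.5).
For Beta(a, b) with a, b > 1 the mode is (a−1)/(a+b−2) = 9/26.5 ≈ 0.340.

p̂_MAP = 0.340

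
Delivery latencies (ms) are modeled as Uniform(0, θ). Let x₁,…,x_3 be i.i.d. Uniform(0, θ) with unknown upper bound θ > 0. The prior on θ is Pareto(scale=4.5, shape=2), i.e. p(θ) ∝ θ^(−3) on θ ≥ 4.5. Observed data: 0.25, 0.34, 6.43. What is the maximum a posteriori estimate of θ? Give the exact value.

The Uniform(0, θ) likelihood is θ^(−n) for θ ≥ max(xᵢ), zero otherwise. Here max(xᵢ) = 6.43.
Posterior ∝ θ^(−3) · θ^(−3) = θ^(−6) on θ ≥ max(4.5, 6.43) = 6.43.
This density is strictly decreasing in θ, so the posterior mode lies at the lower boundary of the support.

θ̂_MAP = 6.43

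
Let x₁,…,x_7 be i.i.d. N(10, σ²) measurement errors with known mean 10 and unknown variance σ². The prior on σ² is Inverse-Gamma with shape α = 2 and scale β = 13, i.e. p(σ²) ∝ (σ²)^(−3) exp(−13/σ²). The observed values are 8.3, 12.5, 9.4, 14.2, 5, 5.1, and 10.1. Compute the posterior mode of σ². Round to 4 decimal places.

Sum of squared deviations about the known mean: SS = (8.3−10)² + (12.5−10)² + (9.4−10)² + (14.2−10)² + (5−10)² + (5.1−10)² + (10.1−10)² = 76.16.
The Normal likelihood contributes (σ²)^(−n/2) exp(−SS/(2σ²)), so the posterior is Inverse-Gamma(α + n/2, β + SS/2) = Inverse-Gamma(5.5, 51.08).
The mode of Inverse-Gamma(a, b) is b/(a+1) = 51.08/6.5 ≈ 7.8585.

σ̂²_MAP = 7.8585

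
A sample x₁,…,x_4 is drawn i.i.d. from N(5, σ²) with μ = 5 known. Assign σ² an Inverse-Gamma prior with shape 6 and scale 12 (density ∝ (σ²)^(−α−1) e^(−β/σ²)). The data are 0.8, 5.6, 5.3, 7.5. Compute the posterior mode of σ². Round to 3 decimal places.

σ̂²_MAP = 2.686

Sum of squared deviations about the known mean: SS = (0.8−5)² + (5.6−5)² + (5.3−5)² + (7.5−5)² = 24.34.
The Normal likelihood contributes (σ²)^(−n/2) exp(−SS/(2σ²)), so the posterior is Inverse-Gamma(α + n/2, β + SS/2) = Inverse-Gamma(8, 24.17).
The mode of Inverse-Gamma(a, b) is b/(a+1) = 24.17/9 ≈ 2.686.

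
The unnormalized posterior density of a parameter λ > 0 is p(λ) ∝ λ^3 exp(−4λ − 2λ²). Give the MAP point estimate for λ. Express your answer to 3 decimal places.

λ̂_MAP = 0.500

ℓ'(λ) = 3/λ − 4 − 4λ. Setting this to zero and multiplying by λ: 4λ² + 4λ − 3 = 0.
λ = (−4 + √(4² + 4·4·3)) / (2·4) = (−4 + √64) / 8 = (−4 + 8)/8 = 1/2.
ℓ''(λ) = −3/λ² − 4 < 0, confirming a maximum.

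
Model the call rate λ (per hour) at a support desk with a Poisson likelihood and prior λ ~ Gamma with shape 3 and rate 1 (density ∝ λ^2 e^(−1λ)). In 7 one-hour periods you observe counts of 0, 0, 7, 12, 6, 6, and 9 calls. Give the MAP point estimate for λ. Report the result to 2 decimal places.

λ̂_MAP = 5.25

Σxᵢ = 0+0+7+12+6+6+9 = 40, with n = 7.
Posterior ∝ λ^2e^(−1λ) · λ^40e^(−7λ) = λ^42e^(−8λ), i.e. Gamma(shape=43, rate=8).
The mode of a Gamma(a, b) with a ≥ 1 (shape–rate) is (a−1)/b = 42/8 ≈ 5.25.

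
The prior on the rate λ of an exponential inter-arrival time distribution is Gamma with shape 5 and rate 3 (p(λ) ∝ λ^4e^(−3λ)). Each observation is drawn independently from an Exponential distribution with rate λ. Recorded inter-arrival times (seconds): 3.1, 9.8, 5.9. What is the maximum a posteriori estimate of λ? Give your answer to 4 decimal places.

The Exponential(rate=λ) likelihood is ∝ λ^n e^(−λΣtᵢ). Here n = 3 and Σtᵢ = 3.1 + 9.8 + 5.9 = 18.8.
Posterior ∝ λ^4e^(−3λ) · λ^3e^(−18.8λ) = λ^7e^(−21.8λ), i.e. Gamma(8, 21.8).
Mode = (a−1)/b = 7/21.8 ≈ 0.3211.

λ̂_MAP = 0.3211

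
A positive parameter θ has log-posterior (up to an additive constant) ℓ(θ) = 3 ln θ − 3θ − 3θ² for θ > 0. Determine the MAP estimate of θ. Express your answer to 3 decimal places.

θ̂_MAP = 0.500

ℓ'(θ) = 3/θ − 3 − 6θ. Setting this to zero and multiplying by θ: 6θ² + 3θ − 3 = 0.
θ = (−3 + √(3² + 4·6·3)) / (2·6) = (−3 + √81) / 12 = (−3 + 9)/12 = 1/2.
ℓ''(θ) = −3/θ² − 6 < 0, confirming a maximum.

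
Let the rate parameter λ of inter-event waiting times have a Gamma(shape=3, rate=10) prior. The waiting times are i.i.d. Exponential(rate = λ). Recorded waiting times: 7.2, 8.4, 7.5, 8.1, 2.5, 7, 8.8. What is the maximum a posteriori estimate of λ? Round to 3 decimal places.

λ̂_MAP = 0.151

The Exponential(rate=λ) likelihood is ∝ λ^n e^(−λΣtᵢ). Here n = 7 and Σtᵢ = 7.2 + 8.4 + 7.5 + 8.1 + 2.5 + 7 + 8.8 = 49.5.
Posterior ∝ λ^2e^(−10λ) · λ^7e^(−49.5λ) = λ^9e^(−59.5λ), i.e. Gamma(10, 59.5).
Mode = (a−1)/b = 9/59.5 ≈ 0.151.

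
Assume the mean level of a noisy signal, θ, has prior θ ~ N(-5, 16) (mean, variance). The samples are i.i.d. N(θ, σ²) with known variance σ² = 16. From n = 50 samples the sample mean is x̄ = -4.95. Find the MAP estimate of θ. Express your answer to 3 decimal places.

n = 50, x̄ = -4.95.
For a Normal prior and Normal likelihood with known variance, the posterior is Normal; its mode equals its mean, the precision-weighted average.
Prior precision 1/σ₀² = 1/16 = 0.0625; data precision n/σ² = 50/16 = 3.125.
θ̂ = (0.0625·(-5) + 3.125·(-4.95)) / (0.0625 + 3.125) = (-15.78125)/3.1875 = -505/102 ≈ -4.951.

θ̂_MAP = -4.951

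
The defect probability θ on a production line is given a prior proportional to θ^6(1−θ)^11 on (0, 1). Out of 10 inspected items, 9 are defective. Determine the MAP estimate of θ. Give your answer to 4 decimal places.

θ̂_MAP = 0.5556

The prior density ∝ θ^6(1−θ)^11 is the kernel of Beta(7, 12).
Data: 9 successes in 10 trials. The binomial likelihood contributes θ^9(1−θ)^1, so the posterior is Beta(7+9, 12+1) = Beta(16, 13).
For Beta(a, b) with a, b > 1 the mode is (a−1)/(a+b−2) = 15/27 ≈ 0.5556.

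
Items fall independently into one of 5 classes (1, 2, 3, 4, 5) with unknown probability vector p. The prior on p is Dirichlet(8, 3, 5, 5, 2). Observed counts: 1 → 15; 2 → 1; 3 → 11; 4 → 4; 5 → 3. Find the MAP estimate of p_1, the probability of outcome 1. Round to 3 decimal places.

The posterior is Dirichlet(αᵢ + nᵢ) = Dirichlet(23, 4, 16, 9, 5).
For a Dirichlet(a₁,…,a_K) with all aᵢ > 1, the mode has j-th component (aⱼ − 1)/(Σaᵢ − K).
Here Σaᵢ = 57 and K = 5, so p_1 = (23 − 1)/(57 − 5) = 22/52 ≈ 0.423.

MAP estimate: 0.423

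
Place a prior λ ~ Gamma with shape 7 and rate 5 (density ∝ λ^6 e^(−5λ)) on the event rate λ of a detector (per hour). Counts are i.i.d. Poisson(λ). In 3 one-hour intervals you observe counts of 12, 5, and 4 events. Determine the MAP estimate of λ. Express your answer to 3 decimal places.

Σxᵢ = 12+5+4 = 21, with n = 3.
Posterior ∝ λ^6e^(−5λ) · λ^21e^(−3λ) = λ^27e^(−8λ), i.e. Gamma(shape=28, rate=8).
The mode of a Gamma(a, b) with a ≥ 1 (shape–rate) is (a−1)/b = 27/8 ≈ 3.375.

λ̂_MAP = 3.375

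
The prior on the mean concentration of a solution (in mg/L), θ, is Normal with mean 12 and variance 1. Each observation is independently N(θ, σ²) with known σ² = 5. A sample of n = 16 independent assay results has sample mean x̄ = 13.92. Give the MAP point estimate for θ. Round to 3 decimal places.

θ̂_MAP = 13.463

n = 16, x̄ = 13.92.
For a Normal prior and Normal likelihood with known variance, the posterior is Normal; its mode equals its mean, the precision-weighted average.
Prior precision 1/σ₀² = 1/1 = 1; data precision n/σ² = 16/5 = 3.2.
θ̂ = (1·12 + 3.2·13.92) / (1 + 3.2) = 56.544/4.2 = 2356/175 ≈ 13.463.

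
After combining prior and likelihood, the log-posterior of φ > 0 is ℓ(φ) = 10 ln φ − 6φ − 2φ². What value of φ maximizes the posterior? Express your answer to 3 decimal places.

φ̂_MAP = 1.000

ℓ'(φ) = 10/φ − 6 − 4φ. Setting this to zero and multiplying by φ: 4φ² + 6φ − 10 = 0.
φ = (−6 + √(6² + 4·4·10)) / (2·4) = (−6 + √196) / 8 = (−6 + 14)/8 = 1.
ℓ''(φ) = −10/φ² − 4 < 0, confirming a maximum.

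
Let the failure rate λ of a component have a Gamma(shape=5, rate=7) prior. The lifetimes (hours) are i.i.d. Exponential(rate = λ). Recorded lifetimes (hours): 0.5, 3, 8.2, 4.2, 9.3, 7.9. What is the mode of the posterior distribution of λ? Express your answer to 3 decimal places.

The Exponential(rate=λ) likelihood is ∝ λ^n e^(−λΣtᵢ). Here n = 6 and Σtᵢ = 0.5 + 3 + 8.2 + 4.2 + 9.3 + 7.9 = 33.1.
Posterior ∝ λ^4e^(−7λ) · λ^6e^(−33.1λ) = λ^10e^(−40.1λ), i.e. Gamma(11, 40.1).
Mode = (a−1)/b = 10/40.1 ≈ 0.249.

λ̂_MAP = 0.249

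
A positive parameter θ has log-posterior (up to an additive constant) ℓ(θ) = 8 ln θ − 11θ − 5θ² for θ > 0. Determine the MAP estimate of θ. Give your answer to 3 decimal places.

θ̂_MAP = 0.500

ℓ'(θ) = 8/θ − 11 − 10θ. Setting this to zero and multiplying by θ: 10θ² + 11θ − 8 = 0.
θ = (−11 + √(11² + 4·10·8)) / (2·10) = (−11 + √441) / 20 = (−11 + 21)/20 = 1/2.
ℓ''(θ) = −8/θ² − 10 < 0, confirming a maximum.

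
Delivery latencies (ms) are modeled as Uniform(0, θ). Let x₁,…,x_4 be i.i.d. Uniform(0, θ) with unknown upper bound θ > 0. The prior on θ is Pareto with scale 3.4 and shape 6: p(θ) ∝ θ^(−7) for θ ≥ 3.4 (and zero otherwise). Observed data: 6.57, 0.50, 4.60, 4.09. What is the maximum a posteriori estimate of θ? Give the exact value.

θ̂_MAP = 6.57

The Uniform(0, θ) likelihood is θ^(−n) for θ ≥ max(xᵢ), zero otherwise. Here max(xᵢ) = 6.57.
Posterior ∝ θ^(−7) · θ^(−4) = θ^(−11) on θ ≥ max(3.4, 6.57) = 6.57.
This density is strictly decreasing in θ, so the posterior mode lies at the lower boundary of the support.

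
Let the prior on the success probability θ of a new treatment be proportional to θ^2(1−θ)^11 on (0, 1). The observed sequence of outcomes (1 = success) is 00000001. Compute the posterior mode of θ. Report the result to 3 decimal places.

θ̂_MAP = 0.143

The prior density ∝ θ^2(1−θ)^11 is the kernel of Beta(3, 12).
Data: 1 success in 8 trials (from the sequence). The binomial likelihood contributes θ(1−θ)^7, so the posterior is Beta(3+1, 12+7) = Beta(4, 19).
For Beta(a, b) with a, b > 1 the mode is (a−1)/(a+b−2) = 3/21 ≈ 0.143.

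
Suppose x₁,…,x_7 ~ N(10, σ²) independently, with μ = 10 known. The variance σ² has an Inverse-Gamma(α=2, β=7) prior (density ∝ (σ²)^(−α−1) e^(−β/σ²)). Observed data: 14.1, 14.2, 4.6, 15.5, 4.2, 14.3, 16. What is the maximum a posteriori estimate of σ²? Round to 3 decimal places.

Sum of squared deviations about the known mean: SS = (14.1−10)² + (14.2−10)² + (4.6−10)² + (15.5−10)² + (4.2−10)² + (14.3−10)² + (16−10)² = 181.99.
The Normal likelihood contributes (σ²)^(−n/2) exp(−SS/(2σ²)), so the posterior is Inverse-Gamma(α + n/2, β + SS/2) = Inverse-Gamma(5.5, 97.995).
The mode of Inverse-Gamma(a, b) is b/(a+1) = 97.995/6.5 ≈ 15.076.

σ̂²_MAP = 15.076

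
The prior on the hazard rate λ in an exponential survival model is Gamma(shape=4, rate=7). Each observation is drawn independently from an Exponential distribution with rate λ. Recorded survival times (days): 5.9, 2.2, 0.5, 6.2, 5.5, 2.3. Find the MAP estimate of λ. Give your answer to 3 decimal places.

λ̂_MAP = 0.304

The Exponential(rate=λ) likelihood is ∝ λ^n e^(−λΣtᵢ). Here n = 6 and Σtᵢ = 5.9 + 2.2 + 0.5 + 6.2 + 5.5 + 2.3 = 22.6.
Posterior ∝ λ^3e^(−7λ) · λ^6e^(−22.6λ) = λ^9e^(−29.6λ), i.e. Gamma(10, 29.6).
Mode = (a−1)/b = 9/29.6 ≈ 0.304.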